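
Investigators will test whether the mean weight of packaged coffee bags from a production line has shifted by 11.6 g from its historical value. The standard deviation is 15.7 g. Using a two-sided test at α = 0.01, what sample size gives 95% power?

33

For a one-sample z-test, n = ((z_{α/2} + z_β)·σ/δ)².
z_{α/2} = 2.576 (two-sided α = 0.01); z_β = 1.645 (power 95% → β = 0.05).
n = (4.221 × 15.7 / 11.6)² = 32.64
Round up: n = 33.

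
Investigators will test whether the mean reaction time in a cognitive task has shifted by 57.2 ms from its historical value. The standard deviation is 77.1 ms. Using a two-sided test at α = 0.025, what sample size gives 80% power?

18

For a one-sample z-test, n = ((z_{α/2} + z_β)·σ/δ)².
z_{α/2} = 2.241 (two-sided α = 0.025); z_β = 0.842 (power 80% → β = 0.2).
n = (3.083 × 77.1 / 57.2)² = 17.27
Round up: n = 18.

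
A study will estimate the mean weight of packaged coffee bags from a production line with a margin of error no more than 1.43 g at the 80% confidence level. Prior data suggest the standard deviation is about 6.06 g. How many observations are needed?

n = 30

For a mean, the margin of error is E = z·σ/√n, so n = (zσ/E)².
At 80% confidence, z = 1.282.
n = (1.282 × 6.06 / 1.43)² = 29.52
Round up: n = 30.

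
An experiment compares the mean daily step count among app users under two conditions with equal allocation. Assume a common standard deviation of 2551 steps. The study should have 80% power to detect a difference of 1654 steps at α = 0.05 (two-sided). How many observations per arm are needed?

38 per group

For two equal groups, n per group = 2·((z_{α/2} + z_β)·σ/δ)².
z_{α/2} = 1.960; z_β = 0.842 (power 80%).
n = 2 × (2.802 × 2551 / 1654)² = 2 × 18.68 = 37.36
Round up: n = 38 per group.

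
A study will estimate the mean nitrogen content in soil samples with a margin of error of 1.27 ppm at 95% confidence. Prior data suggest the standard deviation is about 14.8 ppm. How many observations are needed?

522

For a mean, the margin of error is E = z·σ/√n, so n = (zσ/E)².
At 95% confidence, z = 1.960.
n = (1.960 × 14.8 / 1.27)² = 521.71
Round up: n = 522.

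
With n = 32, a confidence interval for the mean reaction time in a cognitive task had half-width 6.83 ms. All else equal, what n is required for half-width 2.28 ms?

Margin of error scales as 1/√n, so n₂ = n₁·(E₁/E₂)².
n₂ = 32 × (6.83/2.28)² = 32 × 8.974 = 287.17
Round up: n₂ = 288.

288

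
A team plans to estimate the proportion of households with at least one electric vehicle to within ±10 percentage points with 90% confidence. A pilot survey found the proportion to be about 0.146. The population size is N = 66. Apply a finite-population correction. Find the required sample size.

23

For a proportion with margin E = 0.1 at 90% confidence, z = 1.645.
n = p̂(1−p̂)(z/E)² = 0.146 × 0.854 × (1.645/0.1)² = 33.74 — call this n₀.
Finite-population correction with N = 66: n = n₀ / (1 + (n₀−1)/N) = 33.74 / 1.496 = 22.55
Round up: n = 23.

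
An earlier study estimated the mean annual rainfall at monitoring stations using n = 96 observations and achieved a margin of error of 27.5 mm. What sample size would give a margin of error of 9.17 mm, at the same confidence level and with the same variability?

864

Margin of error scales as 1/√n, so n₂ = n₁·(E₁/E₂)².
n₂ = 96 × (27.5/9.17)² = 96 × 8.993 = 863.33
Round up: n₂ = 864.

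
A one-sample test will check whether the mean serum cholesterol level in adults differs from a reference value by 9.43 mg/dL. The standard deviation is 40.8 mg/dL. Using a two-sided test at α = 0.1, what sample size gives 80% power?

116

For a one-sample z-test, n = ((z_{α/2} + z_β)·σ/δ)².
z_{α/2} = 1.645 (two-sided α = 0.1); z_β = 0.842 (power 80% → β = 0.2).
n = (2.487 × 40.8 / 9.43)² = 115.78
Round up: n = 116.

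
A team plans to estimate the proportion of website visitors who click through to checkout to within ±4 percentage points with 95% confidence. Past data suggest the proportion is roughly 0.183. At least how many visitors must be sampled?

359

For a proportion with margin E = 0.04 at 95% confidence, z = 1.960.
n = p̂(1−p̂)(z/E)² = 0.183 × 0.817 × (1.960/0.04)² = 358.98
Round up: n = 359.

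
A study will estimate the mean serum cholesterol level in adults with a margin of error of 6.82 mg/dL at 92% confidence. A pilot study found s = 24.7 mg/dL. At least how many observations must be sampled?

For a mean, the margin of error is E = z·σ/√n, so n = (zσ/E)².
At 92% confidence, z = 1.751.
n = (1.751 × 24.7 / 6.82)² = 40.22
Round up: n = 41.

n = 41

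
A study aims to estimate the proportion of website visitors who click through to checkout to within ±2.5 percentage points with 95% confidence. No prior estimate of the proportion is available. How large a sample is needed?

For a proportion with margin E = 0.025 at 95% confidence, z = 1.960.
With no prior estimate, use p = 0.5, which maximizes p(1−p) at 0.25.
n = 0.25 × (z/E)² = 0.25 × (1.960/0.025)² = 1536.64
Round up: n = 1537.

1537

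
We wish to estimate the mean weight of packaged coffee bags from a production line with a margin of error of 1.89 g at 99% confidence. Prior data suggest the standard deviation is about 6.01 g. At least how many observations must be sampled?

n = 68

For a mean, the margin of error is E = z·σ/√n, so n = (zσ/E)².
At 99% confidence, z = 2.576.
n = (2.576 × 6.01 / 1.89)² = 67.10
Round up: n = 68.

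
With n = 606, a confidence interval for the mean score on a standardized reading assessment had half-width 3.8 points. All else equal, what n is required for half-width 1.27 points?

Margin of error scales as 1/√n, so n₂ = n₁·(E₁/E₂)².
n₂ = 606 × (3.8/1.27)² = 606 × 8.953 = 5425.52
Round up: n₂ = 5426.

n = 5426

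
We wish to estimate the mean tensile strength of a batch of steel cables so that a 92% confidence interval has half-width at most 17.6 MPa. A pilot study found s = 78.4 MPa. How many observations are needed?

For a mean, the margin of error is E = z·σ/√n, so n = (zσ/E)².
At 92% confidence, z = 1.751.
n = (1.751 × 78.4 / 17.6)² = 60.84
Round up: n = 61.

n = 61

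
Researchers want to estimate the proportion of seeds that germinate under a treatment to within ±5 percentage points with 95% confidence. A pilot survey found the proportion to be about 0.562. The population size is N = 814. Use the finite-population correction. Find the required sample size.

For a proportion with margin E = 0.05 at 95% confidence, z = 1.960.
n = p̂(1−p̂)(z/E)² = 0.562 × 0.438 × (1.960/0.05)² = 378.25 — call this n₀.
Finite-population correction with N = 814: n = n₀ / (1 + (n₀−1)/N) = 378.25 / 1.463 = 258.54
Round up: n = 259.

259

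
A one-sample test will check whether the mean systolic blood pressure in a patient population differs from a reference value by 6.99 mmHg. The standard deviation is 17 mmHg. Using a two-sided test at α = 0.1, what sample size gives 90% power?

51

For a one-sample z-test, n = ((z_{α/2} + z_β)·σ/δ)².
z_{α/2} = 1.645 (two-sided α = 0.1); z_β = 1.282 (power 90% → β = 0.1).
n = (2.927 × 17 / 6.99)² = 50.67
Round up: n = 51.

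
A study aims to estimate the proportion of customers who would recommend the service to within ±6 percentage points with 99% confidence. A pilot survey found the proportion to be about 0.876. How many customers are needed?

For a proportion with margin E = 0.06 at 99% confidence, z = 2.576.
n = p̂(1−p̂)(z/E)² = 0.876 × 0.124 × (2.576/0.06)² = 200.22
Round up: n = 201.

201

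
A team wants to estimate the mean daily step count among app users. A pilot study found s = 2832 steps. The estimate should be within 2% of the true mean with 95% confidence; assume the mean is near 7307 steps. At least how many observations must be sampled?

n = 1443

For a mean, the margin of error is E = z·σ/√n, so n = (zσ/E)².
At 95% confidence, z = 1.960.
E = 2% of 7307 = 146.1 steps.
n = (1.960 × 2832 / 146.1)² = 1442.65
Round up: n = 1443.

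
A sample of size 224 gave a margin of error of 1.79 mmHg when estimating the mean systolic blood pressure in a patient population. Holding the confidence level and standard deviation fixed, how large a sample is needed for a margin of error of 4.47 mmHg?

Margin of error scales as 1/√n, so n₂ = n₁·(E₁/E₂)².
n₂ = 224 × (1.79/4.47)² = 224 × 0.1604 = 35.93
Round up: n₂ = 36.

36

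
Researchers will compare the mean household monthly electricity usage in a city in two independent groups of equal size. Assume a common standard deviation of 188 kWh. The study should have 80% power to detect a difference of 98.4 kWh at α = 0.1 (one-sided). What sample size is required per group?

33 per group

For two equal groups, n per group = 2·((z_α + z_β)·σ/δ)².
z_α = 1.282; z_β = 0.842 (power 80%).
n = 2 × (2.124 × 188 / 98.4)² = 2 × 16.47 = 32.94
Round up: n = 33 per group.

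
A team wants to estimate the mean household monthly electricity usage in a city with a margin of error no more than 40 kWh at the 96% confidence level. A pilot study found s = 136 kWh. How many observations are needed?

49

For a mean, the margin of error is E = z·σ/√n, so n = (zσ/E)².
At 96% confidence, z = 2.054.
n = (2.054 × 136 / 40)² = 48.77
Round up: n = 49.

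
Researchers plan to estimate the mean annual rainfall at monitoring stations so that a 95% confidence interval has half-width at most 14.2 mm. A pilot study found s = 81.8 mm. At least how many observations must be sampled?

For a mean, the margin of error is E = z·σ/√n, so n = (zσ/E)².
At 95% confidence, z = 1.960.
n = (1.960 × 81.8 / 14.2)² = 127.48
Round up: n = 128.

128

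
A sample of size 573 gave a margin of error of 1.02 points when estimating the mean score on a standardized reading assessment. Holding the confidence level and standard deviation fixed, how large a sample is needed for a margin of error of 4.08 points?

Margin of error scales as 1/√n, so n₂ = n₁·(E₁/E₂)².
n₂ = 573 × (1.02/4.08)² = 573 × 0.0625 = 35.81
Round up: n₂ = 36.

36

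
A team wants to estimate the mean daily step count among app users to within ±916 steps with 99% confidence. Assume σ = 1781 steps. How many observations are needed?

For a mean, the margin of error is E = z·σ/√n, so n = (zσ/E)².
At 99% confidence, z = 2.576.
n = (2.576 × 1781 / 916)² = 25.09
Round up: n = 26.

n = 26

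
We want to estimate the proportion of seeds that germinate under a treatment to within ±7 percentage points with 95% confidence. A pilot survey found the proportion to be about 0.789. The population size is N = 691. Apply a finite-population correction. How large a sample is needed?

110

For a proportion with margin E = 0.07 at 95% confidence, z = 1.960.
n = p̂(1−p̂)(z/E)² = 0.789 × 0.211 × (1.960/0.07)² = 130.52 — call this n₀.
Finite-population correction with N = 691: n = n₀ / (1 + (n₀−1)/N) = 130.52 / 1.187 = 109.96
Round up: n = 110.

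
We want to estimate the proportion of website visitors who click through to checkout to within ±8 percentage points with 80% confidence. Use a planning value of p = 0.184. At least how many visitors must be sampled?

n = 39

For a proportion with margin E = 0.08 at 80% confidence, z = 1.282.
n = p̂(1−p̂)(z/E)² = 0.184 × 0.816 × (1.282/0.08)² = 38.56
Round up: n = 39.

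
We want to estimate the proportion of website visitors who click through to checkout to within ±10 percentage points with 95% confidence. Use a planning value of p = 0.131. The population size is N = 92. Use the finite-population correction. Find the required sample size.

For a proportion with margin E = 0.1 at 95% confidence, z = 1.960.
n = p̂(1−p̂)(z/E)² = 0.131 × 0.869 × (1.960/0.1)² = 43.73 — call this n₀.
Finite-population correction with N = 92: n = n₀ / (1 + (n₀−1)/N) = 43.73 / 1.464 = 29.87
Round up: n = 30.

30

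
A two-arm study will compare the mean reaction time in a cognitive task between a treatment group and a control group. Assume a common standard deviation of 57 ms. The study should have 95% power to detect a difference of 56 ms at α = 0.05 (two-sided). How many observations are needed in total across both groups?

54 total

For two equal groups, n per group = 2·((z_{α/2} + z_β)·σ/δ)².
z_{α/2} = 1.960; z_β = 1.645 (power 95%).
n = 2 × (3.605 × 57 / 56)² = 2 × 13.46 = 26.92
Round up: n = 27 per group.
Total across both groups: 2 × 27 = 54.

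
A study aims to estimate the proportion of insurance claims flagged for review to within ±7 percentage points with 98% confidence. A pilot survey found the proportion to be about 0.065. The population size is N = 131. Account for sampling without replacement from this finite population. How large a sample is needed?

45

For a proportion with margin E = 0.07 at 98% confidence, z = 2.326.
n = p̂(1−p̂)(z/E)² = 0.065 × 0.935 × (2.326/0.07)² = 67.10 — call this n₀.
Finite-population correction with N = 131: n = n₀ / (1 + (n₀−1)/N) = 67.10 / 1.505 = 44.58
Round up: n = 45.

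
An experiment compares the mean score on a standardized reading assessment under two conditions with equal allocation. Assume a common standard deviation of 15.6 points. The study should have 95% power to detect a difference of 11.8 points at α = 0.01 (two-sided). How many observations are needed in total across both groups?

126 total

For two equal groups, n per group = 2·((z_{α/2} + z_β)·σ/δ)².
z_{α/2} = 2.576; z_β = 1.645 (power 95%).
n = 2 × (4.221 × 15.6 / 11.8)² = 2 × 31.14 = 62.28
Round up: n = 63 per group.
Total across both groups: 2 × 63 = 126.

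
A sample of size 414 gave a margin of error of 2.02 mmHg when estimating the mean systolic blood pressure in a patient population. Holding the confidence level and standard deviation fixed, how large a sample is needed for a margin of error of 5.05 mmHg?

Margin of error scales as 1/√n, so n₂ = n₁·(E₁/E₂)².
n₂ = 414 × (2.02/5.05)² = 414 × 0.16 = 66.24
Round up: n₂ = 67.

n = 67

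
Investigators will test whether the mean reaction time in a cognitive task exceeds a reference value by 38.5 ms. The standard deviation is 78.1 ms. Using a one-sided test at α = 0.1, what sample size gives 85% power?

For a one-sample z-test, n = ((z_α + z_β)·σ/δ)².
z_α = 1.282 (one-sided α = 0.1); z_β = 1.036 (power 85% → β = 0.15).
n = (2.318 × 78.1 / 38.5)² = 22.11
Round up: n = 23.

23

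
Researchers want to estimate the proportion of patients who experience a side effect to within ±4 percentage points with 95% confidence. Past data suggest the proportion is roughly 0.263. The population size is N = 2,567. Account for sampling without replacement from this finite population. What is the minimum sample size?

For a proportion with margin E = 0.04 at 95% confidence, z = 1.960.
n = p̂(1−p̂)(z/E)² = 0.263 × 0.737 × (1.960/0.04)² = 465.39 — call this n₀.
Finite-population correction with N = 2,567: n = n₀ / (1 + (n₀−1)/N) = 465.39 / 1.181 = 394.06
Round up: n = 395.

395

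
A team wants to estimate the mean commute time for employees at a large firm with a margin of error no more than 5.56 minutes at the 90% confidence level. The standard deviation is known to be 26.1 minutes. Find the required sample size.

For a mean, the margin of error is E = z·σ/√n, so n = (zσ/E)².
At 90% confidence, z = 1.645.
n = (1.645 × 26.1 / 5.56)² = 59.63
Round up: n = 60.

60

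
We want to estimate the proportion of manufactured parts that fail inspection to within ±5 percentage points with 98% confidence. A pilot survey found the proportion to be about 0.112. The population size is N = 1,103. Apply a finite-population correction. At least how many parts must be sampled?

For a proportion with margin E = 0.05 at 98% confidence, z = 2.326.
n = p̂(1−p̂)(z/E)² = 0.112 × 0.888 × (2.326/0.05)² = 215.23 — call this n₀.
Finite-population correction with N = 1,103: n = n₀ / (1 + (n₀−1)/N) = 215.23 / 1.194 = 180.26
Round up: n = 181.

181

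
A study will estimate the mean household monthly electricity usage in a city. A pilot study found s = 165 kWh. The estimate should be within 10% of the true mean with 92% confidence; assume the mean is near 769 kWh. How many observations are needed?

For a mean, the margin of error is E = z·σ/√n, so n = (zσ/E)².
At 92% confidence, z = 1.751.
E = 10% of 769 = 76.9 kWh.
n = (1.751 × 165 / 76.9)² = 14.12
Round up: n = 15.

15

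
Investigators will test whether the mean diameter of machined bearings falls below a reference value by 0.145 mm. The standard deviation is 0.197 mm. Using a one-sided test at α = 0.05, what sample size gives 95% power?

For a one-sample z-test, n = ((z_α + z_β)·σ/δ)².
z_α = 1.645 (one-sided α = 0.05); z_β = 1.645 (power 95% → β = 0.05).
n = (3.290 × 0.197 / 0.145)² = 19.98
Round up: n = 20.

20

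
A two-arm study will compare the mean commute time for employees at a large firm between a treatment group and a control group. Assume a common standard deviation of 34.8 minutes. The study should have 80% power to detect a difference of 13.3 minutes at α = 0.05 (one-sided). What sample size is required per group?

For two equal groups, n per group = 2·((z_α + z_β)·σ/δ)².
z_α = 1.645; z_β = 0.842 (power 80%).
n = 2 × (2.487 × 34.8 / 13.3)² = 2 × 42.35 = 84.70
Round up: n = 85 per group.

85 per group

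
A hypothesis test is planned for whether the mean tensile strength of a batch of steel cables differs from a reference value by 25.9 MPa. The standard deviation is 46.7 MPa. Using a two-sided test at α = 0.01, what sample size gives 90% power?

For a one-sample z-test, n = ((z_{α/2} + z_β)·σ/δ)².
z_{α/2} = 2.576 (two-sided α = 0.01); z_β = 1.282 (power 90% → β = 0.1).
n = (3.858 × 46.7 / 25.9)² = 48.39
Round up: n = 49.

49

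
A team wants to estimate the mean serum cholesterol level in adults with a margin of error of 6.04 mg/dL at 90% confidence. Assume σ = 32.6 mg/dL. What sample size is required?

For a mean, the margin of error is E = z·σ/√n, so n = (zσ/E)².
At 90% confidence, z = 1.645.
n = (1.645 × 32.6 / 6.04)² = 78.83
Round up: n = 79.

79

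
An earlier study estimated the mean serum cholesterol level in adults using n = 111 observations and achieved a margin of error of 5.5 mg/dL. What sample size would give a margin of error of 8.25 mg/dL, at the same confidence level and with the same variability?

Margin of error scales as 1/√n, so n₂ = n₁·(E₁/E₂)².
n₂ = 111 × (5.5/8.25)² = 111 × 0.4444 = 49.33
Round up: n₂ = 50.

50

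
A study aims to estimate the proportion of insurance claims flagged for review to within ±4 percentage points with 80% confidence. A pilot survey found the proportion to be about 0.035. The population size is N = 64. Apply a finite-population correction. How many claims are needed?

23

For a proportion with margin E = 0.04 at 80% confidence, z = 1.282.
n = p̂(1−p̂)(z/E)² = 0.035 × 0.965 × (1.282/0.04)² = 34.69 — call this n₀.
Finite-population correction with N = 64: n = n₀ / (1 + (n₀−1)/N) = 34.69 / 1.526 = 22.73
Round up: n = 23.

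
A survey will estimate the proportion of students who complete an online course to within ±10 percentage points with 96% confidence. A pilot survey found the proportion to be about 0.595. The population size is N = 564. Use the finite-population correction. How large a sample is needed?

87

For a proportion with margin E = 0.1 at 96% confidence, z = 2.054.
n = p̂(1−p̂)(z/E)² = 0.595 × 0.405 × (2.054/0.1)² = 101.67 — call this n₀.
Finite-population correction with N = 564: n = n₀ / (1 + (n₀−1)/N) = 101.67 / 1.178 = 86.31
Round up: n = 87.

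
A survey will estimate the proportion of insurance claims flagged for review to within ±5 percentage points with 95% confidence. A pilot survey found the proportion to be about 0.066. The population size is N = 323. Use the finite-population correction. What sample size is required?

For a proportion with margin E = 0.05 at 95% confidence, z = 1.960.
n = p̂(1−p̂)(z/E)² = 0.066 × 0.934 × (1.960/0.05)² = 94.72 — call this n₀.
Finite-population correction with N = 323: n = n₀ / (1 + (n₀−1)/N) = 94.72 / 1.29 = 73.43
Round up: n = 74.

74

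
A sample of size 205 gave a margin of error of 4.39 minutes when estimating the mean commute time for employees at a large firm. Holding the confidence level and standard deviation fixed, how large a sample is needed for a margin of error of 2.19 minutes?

Margin of error scales as 1/√n, so n₂ = n₁·(E₁/E₂)².
n₂ = 205 × (4.39/2.19)² = 205 × 4.018 = 823.69
Round up: n₂ = 824.

824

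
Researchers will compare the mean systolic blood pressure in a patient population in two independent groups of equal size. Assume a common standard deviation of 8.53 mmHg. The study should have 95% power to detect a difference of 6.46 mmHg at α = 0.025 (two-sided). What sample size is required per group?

For two equal groups, n per group = 2·((z_{α/2} + z_β)·σ/δ)².
z_{α/2} = 2.241; z_β = 1.645 (power 95%).
n = 2 × (3.886 × 8.53 / 6.46)² = 2 × 26.33 = 52.66
Round up: n = 53 per group.

53 per group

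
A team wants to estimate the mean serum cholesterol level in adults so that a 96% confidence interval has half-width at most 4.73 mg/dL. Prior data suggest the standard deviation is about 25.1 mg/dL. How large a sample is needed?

119

For a mean, the margin of error is E = z·σ/√n, so n = (zσ/E)².
At 96% confidence, z = 2.054.
n = (2.054 × 25.1 / 4.73)² = 118.80
Round up: n = 119.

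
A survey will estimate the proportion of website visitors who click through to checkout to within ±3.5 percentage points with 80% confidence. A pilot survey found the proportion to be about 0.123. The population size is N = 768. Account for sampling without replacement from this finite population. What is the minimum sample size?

For a proportion with margin E = 0.035 at 80% confidence, z = 1.282.
n = p̂(1−p̂)(z/E)² = 0.123 × 0.877 × (1.282/0.035)² = 144.73 — call this n₀.
Finite-population correction with N = 768: n = n₀ / (1 + (n₀−1)/N) = 144.73 / 1.187 = 121.93
Round up: n = 122.

122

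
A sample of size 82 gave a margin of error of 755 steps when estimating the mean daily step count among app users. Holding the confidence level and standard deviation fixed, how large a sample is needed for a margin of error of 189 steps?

1309

Margin of error scales as 1/√n, so n₂ = n₁·(E₁/E₂)².
n₂ = 82 × (755/189)² = 82 × 15.96 = 1308.72
Round up: n₂ = 1309.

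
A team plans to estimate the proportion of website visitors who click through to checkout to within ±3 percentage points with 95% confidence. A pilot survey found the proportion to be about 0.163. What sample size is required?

For a proportion with margin E = 0.03 at 95% confidence, z = 1.960.
n = p̂(1−p̂)(z/E)² = 0.163 × 0.837 × (1.960/0.03)² = 582.35
Round up: n = 583.

583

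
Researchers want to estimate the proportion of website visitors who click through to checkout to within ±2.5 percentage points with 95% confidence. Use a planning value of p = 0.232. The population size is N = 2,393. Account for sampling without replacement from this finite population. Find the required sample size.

For a proportion with margin E = 0.025 at 95% confidence, z = 1.960.
n = p̂(1−p̂)(z/E)² = 0.232 × 0.768 × (1.960/0.025)² = 1095.17 — call this n₀.
Finite-population correction with N = 2,393: n = n₀ / (1 + (n₀−1)/N) = 1095.17 / 1.457 = 751.66
Round up: n = 752.

752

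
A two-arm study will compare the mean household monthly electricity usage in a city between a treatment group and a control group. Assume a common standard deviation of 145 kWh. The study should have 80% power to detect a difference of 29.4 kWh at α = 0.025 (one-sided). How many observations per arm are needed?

For two equal groups, n per group = 2·((z_α + z_β)·σ/δ)².
z_α = 1.960; z_β = 0.842 (power 80%).
n = 2 × (2.802 × 145 / 29.4)² = 2 × 190.98 = 381.96
Round up: n = 382 per group.

382 per group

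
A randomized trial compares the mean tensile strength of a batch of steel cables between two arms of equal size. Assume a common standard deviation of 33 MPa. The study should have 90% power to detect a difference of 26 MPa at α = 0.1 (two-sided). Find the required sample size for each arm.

For two equal groups, n per group = 2·((z_{α/2} + z_β)·σ/δ)².
z_{α/2} = 1.645; z_β = 1.282 (power 90%).
n = 2 × (2.927 × 33 / 26)² = 2 × 13.80 = 27.60
Round up: n = 28 per group.

28 per group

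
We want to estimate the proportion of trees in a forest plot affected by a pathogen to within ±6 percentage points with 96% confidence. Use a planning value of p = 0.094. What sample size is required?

For a proportion with margin E = 0.06 at 96% confidence, z = 2.054.
n = p̂(1−p̂)(z/E)² = 0.094 × 0.906 × (2.054/0.06)² = 99.81
Round up: n = 100.

100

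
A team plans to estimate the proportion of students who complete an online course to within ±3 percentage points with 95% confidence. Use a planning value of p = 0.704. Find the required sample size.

For a proportion with margin E = 0.03 at 95% confidence, z = 1.960.
n = p̂(1−p̂)(z/E)² = 0.704 × 0.296 × (1.960/0.03)² = 889.48
Round up: n = 890.

890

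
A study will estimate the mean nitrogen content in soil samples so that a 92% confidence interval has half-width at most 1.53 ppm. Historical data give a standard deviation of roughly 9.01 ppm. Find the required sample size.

For a mean, the margin of error is E = z·σ/√n, so n = (zσ/E)².
At 92% confidence, z = 1.751.
n = (1.751 × 9.01 / 1.53)² = 106.33
Round up: n = 107.

107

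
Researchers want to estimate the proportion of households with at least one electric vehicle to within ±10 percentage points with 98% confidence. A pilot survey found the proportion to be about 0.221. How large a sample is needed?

n = 94

For a proportion with margin E = 0.1 at 98% confidence, z = 2.326.
n = p̂(1−p̂)(z/E)² = 0.221 × 0.779 × (2.326/0.1)² = 93.14
Round up: n = 94.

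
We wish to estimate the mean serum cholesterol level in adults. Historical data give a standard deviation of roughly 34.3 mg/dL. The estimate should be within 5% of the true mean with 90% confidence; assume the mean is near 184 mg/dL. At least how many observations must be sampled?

For a mean, the margin of error is E = z·σ/√n, so n = (zσ/E)².
At 90% confidence, z = 1.645.
E = 5% of 184 = 9.2 mg/dL.
n = (1.645 × 34.3 / 9.2)² = 37.61
Round up: n = 38.

n = 38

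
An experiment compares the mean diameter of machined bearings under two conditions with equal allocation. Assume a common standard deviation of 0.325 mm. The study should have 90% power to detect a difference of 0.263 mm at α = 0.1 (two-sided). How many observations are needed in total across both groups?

54 total

For two equal groups, n per group = 2·((z_{α/2} + z_β)·σ/δ)².
z_{α/2} = 1.645; z_β = 1.282 (power 90%).
n = 2 × (2.927 × 0.325 / 0.263)² = 2 × 13.08 = 26.16
Round up: n = 27 per group.
Total across both groups: 2 × 27 = 54.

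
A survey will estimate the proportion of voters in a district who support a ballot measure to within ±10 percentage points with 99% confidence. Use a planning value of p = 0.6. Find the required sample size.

For a proportion with margin E = 0.1 at 99% confidence, z = 2.576.
n = p̂(1−p̂)(z/E)² = 0.6 × 0.4 × (2.576/0.1)² = 159.26
Round up: n = 160.

160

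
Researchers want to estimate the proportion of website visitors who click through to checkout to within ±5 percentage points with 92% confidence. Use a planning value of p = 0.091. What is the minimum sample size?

102

For a proportion with margin E = 0.05 at 92% confidence, z = 1.751.
n = p̂(1−p̂)(z/E)² = 0.091 × 0.909 × (1.751/0.05)² = 101.45
Round up: n = 102.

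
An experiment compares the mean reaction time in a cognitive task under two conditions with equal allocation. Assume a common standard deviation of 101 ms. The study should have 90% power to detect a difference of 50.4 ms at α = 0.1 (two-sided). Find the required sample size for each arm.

For two equal groups, n per group = 2·((z_{α/2} + z_β)·σ/δ)².
z_{α/2} = 1.645; z_β = 1.282 (power 90%).
n = 2 × (2.927 × 101 / 50.4)² = 2 × 34.41 = 68.82
Round up: n = 69 per group.

69 per group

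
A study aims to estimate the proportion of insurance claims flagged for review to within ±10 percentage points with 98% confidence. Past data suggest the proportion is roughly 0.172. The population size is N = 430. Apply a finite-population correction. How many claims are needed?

For a proportion with margin E = 0.1 at 98% confidence, z = 2.326.
n = p̂(1−p̂)(z/E)² = 0.172 × 0.828 × (2.326/0.1)² = 77.05 — call this n₀.
Finite-population correction with N = 430: n = n₀ / (1 + (n₀−1)/N) = 77.05 / 1.177 = 65.46
Round up: n = 66.

66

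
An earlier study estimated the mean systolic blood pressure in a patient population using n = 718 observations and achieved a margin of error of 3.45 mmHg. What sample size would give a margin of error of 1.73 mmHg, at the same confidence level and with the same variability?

Margin of error scales as 1/√n, so n₂ = n₁·(E₁/E₂)².
n₂ = 718 × (3.45/1.73)² = 718 × 3.977 = 2855.49
Round up: n₂ = 2856.

2856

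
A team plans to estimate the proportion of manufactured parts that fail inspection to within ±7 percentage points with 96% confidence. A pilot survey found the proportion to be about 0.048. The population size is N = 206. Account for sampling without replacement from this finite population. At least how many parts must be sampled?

For a proportion with margin E = 0.07 at 96% confidence, z = 2.054.
n = p̂(1−p̂)(z/E)² = 0.048 × 0.952 × (2.054/0.07)² = 39.34 — call this n₀.
Finite-population correction with N = 206: n = n₀ / (1 + (n₀−1)/N) = 39.34 / 1.186 = 33.17
Round up: n = 34.

34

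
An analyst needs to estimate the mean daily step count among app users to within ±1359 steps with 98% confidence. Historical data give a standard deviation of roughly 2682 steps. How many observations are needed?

22

For a mean, the margin of error is E = z·σ/√n, so n = (zσ/E)².
At 98% confidence, z = 2.326.
n = (2.326 × 2682 / 1359)² = 21.07
Round up: n = 22.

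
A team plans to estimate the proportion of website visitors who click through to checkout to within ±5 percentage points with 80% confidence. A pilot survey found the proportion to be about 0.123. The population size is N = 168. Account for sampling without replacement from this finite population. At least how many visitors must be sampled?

For a proportion with margin E = 0.05 at 80% confidence, z = 1.282.
n = p̂(1−p̂)(z/E)² = 0.123 × 0.877 × (1.282/0.05)² = 70.92 — call this n₀.
Finite-population correction with N = 168: n = n₀ / (1 + (n₀−1)/N) = 70.92 / 1.416 = 50.08
Round up: n = 51.

51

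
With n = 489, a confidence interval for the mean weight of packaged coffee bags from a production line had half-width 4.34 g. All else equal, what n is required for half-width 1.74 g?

Margin of error scales as 1/√n, so n₂ = n₁·(E₁/E₂)².
n₂ = 489 × (4.34/1.74)² = 489 × 6.221 = 3042.07
Round up: n₂ = 3043.

3043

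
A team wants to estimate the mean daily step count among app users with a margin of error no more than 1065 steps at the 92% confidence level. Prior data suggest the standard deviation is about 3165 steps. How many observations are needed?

For a mean, the margin of error is E = z·σ/√n, so n = (zσ/E)².
At 92% confidence, z = 1.751.
n = (1.751 × 3165 / 1065)² = 27.08
Round up: n = 28.

28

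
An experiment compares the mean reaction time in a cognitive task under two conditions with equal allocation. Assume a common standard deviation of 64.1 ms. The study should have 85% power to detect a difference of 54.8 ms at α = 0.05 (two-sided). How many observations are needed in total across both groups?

50 total

For two equal groups, n per group = 2·((z_{α/2} + z_β)·σ/δ)².
z_{α/2} = 1.960; z_β = 1.036 (power 85%).
n = 2 × (2.996 × 64.1 / 54.8)² = 2 × 12.28 = 24.56
Round up: n = 25 per group.
Total across both groups: 2 × 25 = 50.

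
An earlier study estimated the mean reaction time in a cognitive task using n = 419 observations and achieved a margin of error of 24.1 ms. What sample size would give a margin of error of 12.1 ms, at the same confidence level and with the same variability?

1663

Margin of error scales as 1/√n, so n₂ = n₁·(E₁/E₂)².
n₂ = 419 × (24.1/12.1)² = 419 × 3.967 = 1662.17
Round up: n₂ = 1663.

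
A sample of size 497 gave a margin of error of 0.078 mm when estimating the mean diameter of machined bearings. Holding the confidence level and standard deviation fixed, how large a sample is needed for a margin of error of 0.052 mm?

1119

Margin of error scales as 1/√n, so n₂ = n₁·(E₁/E₂)².
n₂ = 497 × (0.078/0.052)² = 497 × 2.25 = 1118.25
Round up: n₂ = 1119.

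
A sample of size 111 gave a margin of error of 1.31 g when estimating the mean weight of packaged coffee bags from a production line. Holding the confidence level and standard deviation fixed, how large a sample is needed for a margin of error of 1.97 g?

Margin of error scales as 1/√n, so n₂ = n₁·(E₁/E₂)².
n₂ = 111 × (1.31/1.97)² = 111 × 0.4422 = 49.08
Round up: n₂ = 50.

50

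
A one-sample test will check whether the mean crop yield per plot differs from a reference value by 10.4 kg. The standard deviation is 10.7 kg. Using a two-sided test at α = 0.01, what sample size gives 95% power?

19

For a one-sample z-test, n = ((z_{α/2} + z_β)·σ/δ)².
z_{α/2} = 2.576 (two-sided α = 0.01); z_β = 1.645 (power 95% → β = 0.05).
n = (4.221 × 10.7 / 10.4)² = 18.86
Round up: n = 19.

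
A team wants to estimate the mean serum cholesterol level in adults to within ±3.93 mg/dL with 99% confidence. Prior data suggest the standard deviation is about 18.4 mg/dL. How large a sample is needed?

n = 146

For a mean, the margin of error is E = z·σ/√n, so n = (zσ/E)².
At 99% confidence, z = 2.576.
n = (2.576 × 18.4 / 3.93)² = 145.46
Round up: n = 146.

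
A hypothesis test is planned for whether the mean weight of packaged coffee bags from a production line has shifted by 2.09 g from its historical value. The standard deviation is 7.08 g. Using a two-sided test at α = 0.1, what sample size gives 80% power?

For a one-sample z-test, n = ((z_{α/2} + z_β)·σ/δ)².
z_{α/2} = 1.645 (two-sided α = 0.1); z_β = 0.842 (power 80% → β = 0.2).
n = (2.487 × 7.08 / 2.09)² = 70.98
Round up: n = 71.

71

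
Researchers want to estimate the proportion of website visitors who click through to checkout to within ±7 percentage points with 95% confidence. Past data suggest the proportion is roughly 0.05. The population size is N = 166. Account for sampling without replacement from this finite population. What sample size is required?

For a proportion with margin E = 0.07 at 95% confidence, z = 1.960.
n = p̂(1−p̂)(z/E)² = 0.05 × 0.95 × (1.960/0.07)² = 37.24 — call this n₀.
Finite-population correction with N = 166: n = n₀ / (1 + (n₀−1)/N) = 37.24 / 1.218 = 30.57
Round up: n = 31.

31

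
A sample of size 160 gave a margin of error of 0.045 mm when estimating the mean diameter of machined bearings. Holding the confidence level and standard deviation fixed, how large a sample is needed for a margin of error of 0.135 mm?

18

Margin of error scales as 1/√n, so n₂ = n₁·(E₁/E₂)².
n₂ = 160 × (0.045/0.135)² = 160 × 0.1111 = 17.78
Round up: n₂ = 18.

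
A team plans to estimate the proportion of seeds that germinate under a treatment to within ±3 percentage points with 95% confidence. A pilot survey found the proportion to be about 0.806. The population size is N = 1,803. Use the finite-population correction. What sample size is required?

For a proportion with margin E = 0.03 at 95% confidence, z = 1.960.
n = p̂(1−p̂)(z/E)² = 0.806 × 0.194 × (1.960/0.03)² = 667.43 — call this n₀.
Finite-population correction with N = 1,803: n = n₀ / (1 + (n₀−1)/N) = 667.43 / 1.37 = 487.18
Round up: n = 488.

488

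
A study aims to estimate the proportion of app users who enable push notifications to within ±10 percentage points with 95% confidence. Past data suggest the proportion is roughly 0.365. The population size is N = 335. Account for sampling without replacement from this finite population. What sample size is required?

71

For a proportion with margin E = 0.1 at 95% confidence, z = 1.960.
n = p̂(1−p̂)(z/E)² = 0.365 × 0.635 × (1.960/0.1)² = 89.04 — call this n₀.
Finite-population correction with N = 335: n = n₀ / (1 + (n₀−1)/N) = 89.04 / 1.263 = 70.50
Round up: n = 71.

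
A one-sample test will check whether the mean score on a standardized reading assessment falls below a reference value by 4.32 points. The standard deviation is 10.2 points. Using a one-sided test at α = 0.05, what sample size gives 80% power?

For a one-sample z-test, n = ((z_α + z_β)·σ/δ)².
z_α = 1.645 (one-sided α = 0.05); z_β = 0.842 (power 80% → β = 0.2).
n = (2.487 × 10.2 / 4.32)² = 34.48
Round up: n = 35.

35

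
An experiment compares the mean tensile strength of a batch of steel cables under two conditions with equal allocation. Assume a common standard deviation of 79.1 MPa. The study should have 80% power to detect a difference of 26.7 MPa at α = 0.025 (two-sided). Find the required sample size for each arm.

167 per group

For two equal groups, n per group = 2·((z_{α/2} + z_β)·σ/δ)².
z_{α/2} = 2.241; z_β = 0.842 (power 80%).
n = 2 × (3.083 × 79.1 / 26.7)² = 2 × 83.42 = 166.84
Round up: n = 167 per group.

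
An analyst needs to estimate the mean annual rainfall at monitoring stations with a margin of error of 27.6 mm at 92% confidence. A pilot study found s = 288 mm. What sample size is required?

334

For a mean, the margin of error is E = z·σ/√n, so n = (zσ/E)².
At 92% confidence, z = 1.751.
n = (1.751 × 288 / 27.6)² = 333.84
Round up: n = 334.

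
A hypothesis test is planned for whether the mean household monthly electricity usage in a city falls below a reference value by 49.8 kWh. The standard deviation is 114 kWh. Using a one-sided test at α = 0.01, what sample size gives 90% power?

For a one-sample z-test, n = ((z_α + z_β)·σ/δ)².
z_α = 2.326 (one-sided α = 0.01); z_β = 1.282 (power 90% → β = 0.1).
n = (3.608 × 114 / 49.8)² = 68.22
Round up: n = 69.

n = 69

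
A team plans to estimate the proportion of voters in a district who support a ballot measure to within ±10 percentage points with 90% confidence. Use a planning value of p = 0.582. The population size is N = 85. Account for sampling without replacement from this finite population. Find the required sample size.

For a proportion with margin E = 0.1 at 90% confidence, z = 1.645.
n = p̂(1−p̂)(z/E)² = 0.582 × 0.418 × (1.645/0.1)² = 65.83 — call this n₀.
Finite-population correction with N = 85: n = n₀ / (1 + (n₀−1)/N) = 65.83 / 1.763 = 37.34
Round up: n = 38.

38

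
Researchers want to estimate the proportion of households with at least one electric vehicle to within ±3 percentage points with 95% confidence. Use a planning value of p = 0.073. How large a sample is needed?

289

For a proportion with margin E = 0.03 at 95% confidence, z = 1.960.
n = p̂(1−p̂)(z/E)² = 0.073 × 0.927 × (1.960/0.03)² = 288.85
Round up: n = 289.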